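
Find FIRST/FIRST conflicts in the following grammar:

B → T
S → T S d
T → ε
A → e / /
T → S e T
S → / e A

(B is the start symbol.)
Yes. S → T S d / S → '/' e A on { '/' }

FIRST sets of the non-terminals at (or reachable through a nullable prefix from) the front of some alternative:
  FIRST(T) = { '/', ε }
  FIRST(S) = { '/' }

Productions for S:
  S → T S d: FIRST = { '/' }
  S → / e A: FIRST = { '/' }
Productions for T:
  T → ε: FIRST = { ε }
  T → S e T: FIRST = { '/' }
B, A have only one production, so no FIRST/FIRST conflict is possible there.

Conflict for S: S → T S d and S → / e A
  Overlap: { '/' }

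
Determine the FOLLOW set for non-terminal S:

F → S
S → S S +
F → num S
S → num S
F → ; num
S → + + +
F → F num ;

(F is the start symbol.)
{ $, '+', 'num' }

In F → S: S is at the end, add FOLLOW(F)
In S → S S +: S is followed by S '+', add FIRST(S '+') \ {ε} = { '+', 'num' }
In S → S S +: S is followed by '+', add FIRST('+') \ {ε} = { '+' }
In F → num S: S is at the end, add FOLLOW(F)
In S → num S: S is at the end; this adds FOLLOW(S) to itself — nothing new

The FOLLOW sets referred to above (computed the same way, to a fixed point):
  FOLLOW(F) = { $, 'num' }

Taking the union: FOLLOW(S) = { $, '+', 'num' }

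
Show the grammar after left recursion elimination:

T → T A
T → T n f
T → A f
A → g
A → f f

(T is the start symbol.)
T → A f T'
T' → A T'
T' → n f T'
T' → ε
A → g
A → f f

T is directly left-recursive. The standard transformation for
  A → A α₁ | ... | A α_m | β₁ | ... | β_n
is
  A  → β₁ A' | ... | β_n A'
  A' → α₁ A' | ... | α_m A' | ε

T → A f becomes T → A f T'
T → T A becomes T' → A T'
T → T n f becomes T' → n f T'
Add T' → ε

Productions for other non-terminals are unchanged:
  A → g
  A → f f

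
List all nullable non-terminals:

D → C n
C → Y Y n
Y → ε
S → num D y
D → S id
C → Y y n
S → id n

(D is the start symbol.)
A non-terminal is nullable if it can derive ε (the empty string): either it has an ε-production, or it has a production whose right-hand side consists entirely of nullable non-terminals.

ε-productions: Y → ε
So Y is immediately nullable.
No further non-terminal can be added: every production for the remaining non-terminals contains a terminal or a non-nullable non-terminal.
Nullable = { 'Y' }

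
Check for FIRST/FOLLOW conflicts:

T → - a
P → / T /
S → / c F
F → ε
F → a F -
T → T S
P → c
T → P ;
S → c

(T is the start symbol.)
No FIRST/FOLLOW conflicts.

A FIRST/FOLLOW conflict occurs when a non-terminal N has a nullable alternative N → β (β ⇒* ε) and another alternative N → α with FIRST(α) ∩ FOLLOW(N) ≠ ∅: on such a lookahead the parser cannot decide between expanding α and letting N vanish via β.

Nullable non-terminals: F.

F: nullable alternative(s) F → ε; FOLLOW(F) = { $, '-', '/', 'c' }
  F → ε: FIRST \ {ε} = { } — this is the only nullable alternative, skip
  F → a F -: FIRST \ {ε} = { 'a' } — disjoint from FOLLOW(F)

P, S, T have no nullable alternative, so no FIRST/FOLLOW check is needed there.

No FIRST/FOLLOW conflicts found.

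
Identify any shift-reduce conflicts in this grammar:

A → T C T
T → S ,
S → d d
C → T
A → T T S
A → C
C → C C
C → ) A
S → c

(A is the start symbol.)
Yes — I3: [A → C .] vs [C → . ) A]; I5: [C → T .] vs [C → . ) A]; I10: [C → T .] vs [S → . c]; I12: [C → C C .] vs [C → . ) A]

A shift-reduce conflict occurs when an LR(0) state has both:
  - a complete (reduce) item [A → α .] (dot at the end), and
  - a shift item [B → β . c γ] (dot before a terminal).

Augment with A' → A and build the canonical LR(0) collection (I0 = CLOSURE({[A' → . A]}), then GOTO on every symbol after a dot until no new states appear). It has 17 states:
  I0: { [A → . C], [A → . T C T], [A → . T T S], [A' → . A], [C → . ) A], [C → . C C], [C → . T], [S → . c], [S → . d d], [T → . S ,] }  — shift
  I1: { [A → . C], [A → . T C T], [A → . T T S], [C → ) . A], [C → . ) A], [C → . C C], [C → . T], [S → . c], [S → . d d], [T → . S ,] }  — shift
  I2: { [A' → A .] }  — accept
  I3: { [A → C .], [C → . ) A], [C → . C C], [C → . T], [C → C . C], [S → . c], [S → . d d], [T → . S ,] }  — shift, reduce
  I4: { [T → S . ,] }  — shift
  I5: { [A → T . C T], [A → T . T S], [C → . ) A], [C → . C C], [C → . T], [C → T .], [S → . c], [S → . d d], [T → . S ,] }  — shift, reduce
  I6: { [S → c .] }  — reduce
  I7: { [S → d . d] }  — shift
  I8: { [S → d d .] }  — reduce
  I9: { [A → T C . T], [C → . ) A], [C → . C C], [C → . T], [C → C . C], [S → . c], [S → . d d], [T → . S ,] }  — shift
  I10: { [A → T T . S], [C → T .], [S → . c], [S → . d d] }  — shift, reduce
  I11: { [A → T T S .] }  — reduce
  I12: { [C → . ) A], [C → . C C], [C → . T], [C → C . C], [C → C C .], [S → . c], [S → . d d], [T → . S ,] }  — shift, reduce
  I13: { [A → T C T .], [C → T .] }  — 2 reduces
  I14: { [C → T .] }  — reduce
  I15: { [T → S , .] }  — reduce
  I16: { [C → ) A .] }  — reduce

I3 contains reduce item [A → C .] and shift items [C → . ) A], [S → . c], [S → . d d] — shift-reduce conflict.
I5 contains reduce item [C → T .] and shift items [C → . ) A], [S → . c], [S → . d d] — shift-reduce conflict.
I10 contains reduce item [C → T .] and shift items [S → . c], [S → . d d] — shift-reduce conflict.
I12 contains reduce item [C → C C .] and shift items [C → . ) A], [S → . c], [S → . d d] — shift-reduce conflict.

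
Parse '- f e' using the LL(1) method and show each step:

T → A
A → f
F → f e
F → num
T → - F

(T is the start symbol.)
Stack is shown with the top on the left.

Stack  Input    Action
----------------------
T $    - f e $  output T → - F
- F $  - f e $  match '-'
F $    f e $    output F → f e
f e $  f e $    match 'f'
e $    e $      match 'e'
$      $        accept

The string is accepted.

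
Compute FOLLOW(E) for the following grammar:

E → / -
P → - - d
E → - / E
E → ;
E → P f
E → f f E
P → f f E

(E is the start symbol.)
E is the start symbol, so $ ∈ FOLLOW(E).
In E → - / E: E is at the end; this adds FOLLOW(E) to itself — nothing new
In E → f f E: E is at the end; this adds FOLLOW(E) to itself — nothing new
In P → f f E: E is at the end, add FOLLOW(P)

The FOLLOW sets referred to above (computed the same way, to a fixed point):
  FOLLOW(P) = { 'f' }

Taking the union: FOLLOW(E) = { $, 'f' }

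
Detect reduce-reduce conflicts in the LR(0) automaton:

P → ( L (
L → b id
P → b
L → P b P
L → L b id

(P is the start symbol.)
Augment with P' → P and build the canonical LR(0) collection (I0 = CLOSURE({[P' → . P]}), then GOTO on every symbol after a dot until no new states appear). It has 13 states:
  I0: { [P → . ( L (], [P → . b], [P' → . P] }  — shift
  I1: { [L → . L b id], [L → . P b P], [L → . b id], [P → ( . L (], [P → . ( L (], [P → . b] }  — shift
  I2: { [P' → P .] }  — accept
  I3: { [P → b .] }  — reduce
  I4: { [L → L . b id], [P → ( L . (] }  — shift
  I5: { [L → P . b P] }  — shift
  I6: { [L → b . id], [P → b .] }  — shift, reduce
  I7: { [L → b id .] }  — reduce
  I8: { [L → P b . P], [P → . ( L (], [P → . b] }  — shift
  I9: { [L → P b P .] }  — reduce
  I10: { [P → ( L ( .] }  — reduce
  I11: { [L → L b . id] }  — shift
  I12: { [L → L b id .] }  — reduce

No state contains more than one complete item.

Answer: No reduce-reduce conflicts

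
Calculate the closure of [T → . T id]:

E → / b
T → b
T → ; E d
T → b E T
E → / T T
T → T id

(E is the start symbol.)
{ [T → . ; E d], [T → . T id], [T → . b E T], [T → . b] }

To compute CLOSURE, for each item [A → α.Bβ] where B is a non-terminal, add [B → .γ] for all productions B → γ; repeat for the newly added items until nothing changes.

Start with: [T → . T id]
  [T → . T id] has the dot before T: add [T → . b], [T → . ; E d], [T → . b E T]
No further items can be added.

CLOSURE = { [T → . ; E d], [T → . T id], [T → . b E T], [T → . b] }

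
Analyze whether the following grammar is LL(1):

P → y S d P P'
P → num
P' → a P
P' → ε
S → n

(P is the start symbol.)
Relevant sets:
  FOLLOW(P') = { $, 'a' }

For P:
  PREDICT(P → y S d P P') = { 'y' }
  PREDICT(P → num) = { 'num' }
For P':
  PREDICT(P' → a P) = { 'a' }
  PREDICT(P' → ε) = { $, 'a' }
S has a single production, so nothing to check there.

Conflict found: Predict set conflict for P': { 'a' }
The grammar is NOT LL(1).

Answer: No. Predict set conflict for P': { 'a' }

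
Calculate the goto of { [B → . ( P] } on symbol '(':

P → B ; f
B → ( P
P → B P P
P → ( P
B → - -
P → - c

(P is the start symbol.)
{ [B → ( . P], [B → . ( P], [B → . - -], [P → . ( P], [P → . - c], [P → . B ; f], [P → . B P P] }

GOTO(I, '(') = CLOSURE({ [A → αX.β] : [A → α.Xβ] ∈ I, X = '(' })

Items with dot before '(', with the dot advanced:
  [B → . ( P] → [B → ( . P]
Closure of the advanced items:
  [B → ( . P] has the dot before P: add [P → . B ; f], [P → . B P P], [P → . ( P], [P → . - c]
  [P → . B ; f] has the dot before B: add [B → . ( P], [B → . - -]

GOTO = { [B → ( . P], [B → . ( P], [B → . - -], [P → . ( P], [P → . - c], [P → . B ; f], [P → . B P P] }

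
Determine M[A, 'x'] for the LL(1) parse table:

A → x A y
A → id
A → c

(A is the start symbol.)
To find M[A, 'x'], we find productions for A where 'x' is in the predict set (PREDICT(N → α) = (FIRST(α) \ {ε}) ∪ (FOLLOW(N) if α ⇒* ε)).

A → x A y: PREDICT = { 'x' }
  'x' is in predict set, so this production goes in M[A, 'x']
A → id: PREDICT = { 'id' }
A → c: PREDICT = { 'c' }

M[A, 'x'] = A → x A y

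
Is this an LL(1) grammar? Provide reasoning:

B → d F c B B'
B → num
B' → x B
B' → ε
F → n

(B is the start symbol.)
No. Predict set conflict for B': { 'x' }

A grammar is LL(1) if for each non-terminal N with multiple productions, the predict sets of those productions are pairwise disjoint, where PREDICT(N → α) = (FIRST(α) \ {ε}) ∪ (FOLLOW(N) if α ⇒* ε).

Relevant sets:
  FOLLOW(B') = { $, 'x' }

For B:
  PREDICT(B → d F c B B') = { 'd' }
  PREDICT(B → num) = { 'num' }
For B':
  PREDICT(B' → x B) = { 'x' }
  PREDICT(B' → ε) = { $, 'x' }
F has a single production, so nothing to check there.

Conflict found: Predict set conflict for B': { 'x' }
The grammar is NOT LL(1).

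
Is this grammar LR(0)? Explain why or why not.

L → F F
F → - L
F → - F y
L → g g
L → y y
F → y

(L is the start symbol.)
Augment with L' → L and build the canonical LR(0) collection (I0 = CLOSURE({[L' → . L]}), then GOTO on every symbol after a dot until no new states appear). It has 13 states:
  I0: { [F → . - F y], [F → . - L], [F → . y], [L → . F F], [L → . g g], [L → . y y], [L' → . L] }  — shift
  I1: { [F → - . F y], [F → - . L], [F → . - F y], [F → . - L], [F → . y], [L → . F F], [L → . g g], [L → . y y] }  — shift
  I2: { [F → . - F y], [F → . - L], [F → . y], [L → F . F] }  — shift
  I3: { [L' → L .] }  — accept
  I4: { [L → g . g] }  — shift
  I5: { [F → y .], [L → y . y] }  — shift, reduce
  I6: { [L → y y .] }  — reduce
  I7: { [L → g g .] }  — reduce
  I8: { [L → F F .] }  — reduce
  I9: { [F → y .] }  — reduce
  I10: { [F → - F . y], [F → . - F y], [F → . - L], [F → . y], [L → F . F] }  — shift
  I11: { [F → - L .] }  — reduce
  I12: { [F → - F y .], [F → y .] }  — 2 reduces

Conflict in state I5:
  Shift-reduce conflict between [F → y .] and [L → y . y]
So the grammar is NOT LR(0).

Answer: No. Shift-reduce conflict between [F → y .] and [L → y . y]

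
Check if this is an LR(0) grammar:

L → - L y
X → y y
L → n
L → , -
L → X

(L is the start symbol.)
Augment with L' → L and build the canonical LR(0) collection (I0 = CLOSURE({[L' → . L]}), then GOTO on every symbol after a dot until no new states appear). It has 11 states:
  I0: { [L → . , -], [L → . - L y], [L → . X], [L → . n], [L' → . L], [X → . y y] }  — shift
  I1: { [L → , . -] }  — shift
  I2: { [L → - . L y], [L → . , -], [L → . - L y], [L → . X], [L → . n], [X → . y y] }  — shift
  I3: { [L' → L .] }  — accept
  I4: { [L → X .] }  — reduce
  I5: { [L → n .] }  — reduce
  I6: { [X → y . y] }  — shift
  I7: { [X → y y .] }  — reduce
  I8: { [L → - L . y] }  — shift
  I9: { [L → - L y .] }  — reduce
  I10: { [L → , - .] }  — reduce

Every state is either a pure shift/goto state or contains exactly one complete item and nothing to shift — no conflicts. The grammar is LR(0).

Answer: Yes, the grammar is LR(0)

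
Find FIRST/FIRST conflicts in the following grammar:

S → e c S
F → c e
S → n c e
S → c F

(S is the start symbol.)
No FIRST/FIRST conflicts.

A FIRST/FIRST conflict occurs when two productions N → α and N → β for the same non-terminal have FIRST(α) ∩ FIRST(β) ≠ ∅ (with ε ∈ FIRST of a nullable right-hand side, so two nullable alternatives also conflict).

Productions for S:
  S → e c S: FIRST = { 'e' }
  S → n c e: FIRST = { 'n' }
  S → c F: FIRST = { 'c' }
F has only one production, so no FIRST/FIRST conflict is possible there.

All alternatives of each non-terminal have pairwise disjoint FIRST sets.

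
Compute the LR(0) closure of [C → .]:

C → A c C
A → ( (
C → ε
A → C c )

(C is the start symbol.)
To compute CLOSURE, for each item [A → α.Bβ] where B is a non-terminal, add [B → .γ] for all productions B → γ; repeat for the newly added items until nothing changes.

Start with: [C → .]
The dot is at the end, so nothing is added.

CLOSURE = { [C → .] }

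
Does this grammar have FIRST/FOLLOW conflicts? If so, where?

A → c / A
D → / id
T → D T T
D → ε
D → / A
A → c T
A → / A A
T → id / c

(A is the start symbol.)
A FIRST/FOLLOW conflict occurs when a non-terminal N has a nullable alternative N → β (β ⇒* ε) and another alternative N → α with FIRST(α) ∩ FOLLOW(N) ≠ ∅: on such a lookahead the parser cannot decide between expanding α and letting N vanish via β.

Nullable non-terminals: D.

D: nullable alternative(s) D → ε; FOLLOW(D) = { '/', 'id' }
  D → / id: FIRST \ {ε} = { '/' } — overlaps FOLLOW(D) on { '/' }: CONFLICT
  D → ε: FIRST \ {ε} = { } — this is the only nullable alternative, skip
  D → / A: FIRST \ {ε} = { '/' } — overlaps FOLLOW(D) on { '/' }: CONFLICT

A, T have no nullable alternative, so no FIRST/FOLLOW check is needed there.

So the grammar has 2 FIRST/FOLLOW conflicts (marked CONFLICT above).

Answer: Yes. D → '/' id with FOLLOW(D) on { '/' }; D → '/' A with FOLLOW(D) on { '/' }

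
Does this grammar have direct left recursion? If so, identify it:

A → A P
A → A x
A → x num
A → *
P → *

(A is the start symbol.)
A → A P: LEFT RECURSIVE (starts with A)
A → A x: LEFT RECURSIVE (starts with A)
A → x num: starts with x
A → *: starts with '*'
P → *: starts with '*'

The grammar has direct left recursion on: A.

Answer: Yes, A is left-recursive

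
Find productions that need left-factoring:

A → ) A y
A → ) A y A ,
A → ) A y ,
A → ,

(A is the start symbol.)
Yes, A has productions with common prefix ') A y'

Left-factoring is needed when two productions for the same non-terminal
share a common prefix on the right-hand side.

Productions for A:
  A → ) A y
  A → ) A y A ,
  A → ) A y ,
  A → ,

Found common prefix ') A y' in productions for A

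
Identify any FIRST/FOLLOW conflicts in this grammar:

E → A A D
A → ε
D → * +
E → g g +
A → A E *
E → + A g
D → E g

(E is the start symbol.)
A FIRST/FOLLOW conflict occurs when a non-terminal N has a nullable alternative N → β (β ⇒* ε) and another alternative N → α with FIRST(α) ∩ FOLLOW(N) ≠ ∅: on such a lookahead the parser cannot decide between expanding α and letting N vanish via β.

Nullable non-terminals: A.
FIRST sets used below: FIRST(A) = { '*', '+', 'g', ε }, FIRST(E) = { '*', '+', 'g' }

A: nullable alternative(s) A → ε; FOLLOW(A) = { '*', '+', 'g' }
  A → ε: FIRST \ {ε} = { } — this is the only nullable alternative, skip
  A → A E *: FIRST \ {ε} = { '*', '+', 'g' } — overlaps FOLLOW(A) on { '*', '+', 'g' }: CONFLICT

D, E have no nullable alternative, so no FIRST/FOLLOW check is needed there.

So the grammar has 1 FIRST/FOLLOW conflict (marked CONFLICT above).

Answer: Yes. A → A E '*' with FOLLOW(A) on { '*', '+', 'g' }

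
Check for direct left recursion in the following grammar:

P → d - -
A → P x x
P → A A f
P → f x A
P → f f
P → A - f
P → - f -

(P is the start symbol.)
Direct left recursion occurs when N → N α for some non-terminal N (the right-hand side begins with the left-hand side itself).

P → d - -: starts with d
A → P x x: starts with P
P → A A f: starts with A
P → f x A: starts with f
P → f f: starts with f
P → A - f: starts with A
P → - f -: starts with '-'

No direct left recursion found.

Answer: No direct left recursion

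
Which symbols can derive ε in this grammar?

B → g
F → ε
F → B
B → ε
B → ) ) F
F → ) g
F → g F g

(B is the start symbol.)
A non-terminal is nullable if it can derive ε (the empty string): either it has an ε-production, or it has a production whose right-hand side consists entirely of nullable non-terminals.

ε-productions: F → ε, B → ε
So F, B are immediately nullable.
Every non-terminal is now nullable.
Nullable = { 'B', 'F' }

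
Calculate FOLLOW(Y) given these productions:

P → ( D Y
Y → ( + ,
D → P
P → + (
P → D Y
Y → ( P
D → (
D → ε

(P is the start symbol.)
{ $, '(' }

To compute FOLLOW(Y), find every occurrence of Y on a right-hand side N → α Y β: add FIRST(β) \ {ε}, and if β is empty or nullable also add FOLLOW(N). Iterate to a fixed point.

In P → ( D Y: Y is at the end, add FOLLOW(P)
In P → D Y: Y is at the end, add FOLLOW(P)

The FOLLOW sets referred to above (computed the same way, to a fixed point):
  FOLLOW(P) = { $, '(' }

Taking the union: FOLLOW(Y) = { $, '(' }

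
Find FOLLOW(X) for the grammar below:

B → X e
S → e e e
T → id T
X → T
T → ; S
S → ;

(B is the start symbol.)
{ 'e' }

In B → X e: X is followed by e, add FIRST(e) \ {ε} = { 'e' }

Taking the union: FOLLOW(X) = { 'e' }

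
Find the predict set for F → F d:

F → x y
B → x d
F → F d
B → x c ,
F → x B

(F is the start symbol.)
{ 'x' }

PREDICT(F → F d) = (FIRST(RHS) \ {ε}) ∪ (FOLLOW(F) if ε ∈ FIRST(RHS), i.e. RHS ⇒* ε)
FIRST(F) = { 'x' }
FIRST(F d) = { 'x' }
ε ∉ FIRST(F d), so FOLLOW(F) is not added.
PREDICT(F → F d) = { 'x' }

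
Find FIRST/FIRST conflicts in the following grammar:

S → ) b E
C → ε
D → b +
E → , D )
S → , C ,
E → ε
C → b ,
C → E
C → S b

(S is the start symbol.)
Yes. C → ε / C → E on { ε }; C → E / C → S b on { ',' }

FIRST sets of the non-terminals at (or reachable through a nullable prefix from) the front of some alternative:
  FIRST(E) = { ',', ε }
  FIRST(S) = { ')', ',' }

Productions for S:
  S → ) b E: FIRST = { ')' }
  S → , C ,: FIRST = { ',' }
Productions for C:
  C → ε: FIRST = { ε }
  C → b ,: FIRST = { 'b' }
  C → E: FIRST = { ',', ε }
  C → S b: FIRST = { ')', ',' }
Productions for E:
  E → , D ): FIRST = { ',' }
  E → ε: FIRST = { ε }
D has only one production, so no FIRST/FIRST conflict is possible there.

Conflict for C: C → ε and C → E
  Overlap: { ε }
Conflict for C: C → E and C → S b
  Overlap: { ',' }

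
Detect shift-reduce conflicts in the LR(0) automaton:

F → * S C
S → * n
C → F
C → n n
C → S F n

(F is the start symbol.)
No shift-reduce conflicts

A shift-reduce conflict occurs when an LR(0) state has both:
  - a complete (reduce) item [A → α .] (dot at the end), and
  - a shift item [B → β . c γ] (dot before a terminal).

Augment with F' → F and build the canonical LR(0) collection (I0 = CLOSURE({[F' → . F]}), then GOTO on every symbol after a dot until no new states appear). It has 14 states:
  I0: { [F → . * S C], [F' → . F] }  — shift
  I1: { [F → * . S C], [S → . * n] }  — shift
  I2: { [F' → F .] }  — accept
  I3: { [S → * . n] }  — shift
  I4: { [C → . F], [C → . S F n], [C → . n n], [F → * S . C], [F → . * S C], [S → . * n] }  — shift
  I5: { [F → * . S C], [S → * . n], [S → . * n] }  — shift
  I6: { [F → * S C .] }  — reduce
  I7: { [C → F .] }  — reduce
  I8: { [C → S . F n], [F → . * S C] }  — shift
  I9: { [C → n . n] }  — shift
  I10: { [C → n n .] }  — reduce
  I11: { [C → S F . n] }  — shift
  I12: { [C → S F n .] }  — reduce
  I13: { [S → * n .] }  — reduce

No state contains both a complete item and a shift item.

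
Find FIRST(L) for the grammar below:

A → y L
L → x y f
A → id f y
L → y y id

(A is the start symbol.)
{ 'x', 'y' }

From L → x y f:
  - x is a terminal: add 'x' and stop
From L → y y id:
  - y is a terminal: add 'y' and stop

Collecting: FIRST(L) = { 'x', 'y' }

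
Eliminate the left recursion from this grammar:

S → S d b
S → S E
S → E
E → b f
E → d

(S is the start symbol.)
S is directly left-recursive. The standard transformation for
  A → A α₁ | ... | A α_m | β₁ | ... | β_n
is
  A  → β₁ A' | ... | β_n A'
  A' → α₁ A' | ... | α_m A' | ε

S → E becomes S → E S'
S → S d b becomes S' → d b S'
S → S E becomes S' → E S'
Add S' → ε

Productions for other non-terminals are unchanged:
  E → b f
  E → d

Resulting grammar:
S → E S'
S' → d b S'
S' → E S'
S' → ε
E → b f
E → d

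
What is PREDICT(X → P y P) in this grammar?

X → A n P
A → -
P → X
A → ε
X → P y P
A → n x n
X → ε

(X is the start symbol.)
PREDICT(X → P y P) = (FIRST(RHS) \ {ε}) ∪ (FOLLOW(X) if ε ∈ FIRST(RHS), i.e. RHS ⇒* ε)
FIRST(P) = { '-', 'n', 'y', ε }
FIRST(P y P) = { '-', 'n', 'y' }
ε ∉ FIRST(P y P), so FOLLOW(X) is not added.
PREDICT(X → P y P) = { '-', 'n', 'y' }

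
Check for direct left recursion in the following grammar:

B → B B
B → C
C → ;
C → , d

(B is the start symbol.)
Yes, B is left-recursive

Direct left recursion occurs when N → N α for some non-terminal N (the right-hand side begins with the left-hand side itself).

B → B B: LEFT RECURSIVE (starts with B)
B → C: starts with C
C → ;: starts with ';'
C → , d: starts with ','

The grammar has direct left recursion on: B.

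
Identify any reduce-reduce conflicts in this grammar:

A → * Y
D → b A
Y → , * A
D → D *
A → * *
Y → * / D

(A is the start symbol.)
No reduce-reduce conflicts

Augment with A' → A and build the canonical LR(0) collection (I0 = CLOSURE({[A' → . A]}), then GOTO on every symbol after a dot until no new states appear). It has 13 states:
  I0: { [A → . * *], [A → . * Y], [A' → . A] }  — shift
  I1: { [A → * . *], [A → * . Y], [Y → . * / D], [Y → . , * A] }  — shift
  I2: { [A' → A .] }  — accept
  I3: { [A → * * .], [Y → * . / D] }  — shift, reduce
  I4: { [Y → , . * A] }  — shift
  I5: { [A → * Y .] }  — reduce
  I6: { [A → . * *], [A → . * Y], [Y → , * . A] }  — shift
  I7: { [Y → , * A .] }  — reduce
  I8: { [D → . D *], [D → . b A], [Y → * / . D] }  — shift
  I9: { [D → D . *], [Y → * / D .] }  — shift, reduce
  I10: { [A → . * *], [A → . * Y], [D → b . A] }  — shift
  I11: { [D → b A .] }  — reduce
  I12: { [D → D * .] }  — reduce

No state contains more than one complete item.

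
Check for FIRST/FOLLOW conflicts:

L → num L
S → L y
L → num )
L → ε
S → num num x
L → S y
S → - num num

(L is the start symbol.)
A FIRST/FOLLOW conflict occurs when a non-terminal N has a nullable alternative N → β (β ⇒* ε) and another alternative N → α with FIRST(α) ∩ FOLLOW(N) ≠ ∅: on such a lookahead the parser cannot decide between expanding α and letting N vanish via β.

Nullable non-terminals: L.
FIRST sets used below: FIRST(S) = { '-', 'num', 'y' }

L: nullable alternative(s) L → ε; FOLLOW(L) = { $, 'y' }
  L → num L: FIRST \ {ε} = { 'num' } — disjoint from FOLLOW(L)
  L → num ): FIRST \ {ε} = { 'num' } — disjoint from FOLLOW(L)
  L → ε: FIRST \ {ε} = { } — this is the only nullable alternative, skip
  L → S y: FIRST \ {ε} = { '-', 'num', 'y' } — overlaps FOLLOW(L) on { 'y' }: CONFLICT

S has no nullable alternative, so no FIRST/FOLLOW check is needed there.

So the grammar has 1 FIRST/FOLLOW conflict (marked CONFLICT above).

Answer: Yes. L → S y with FOLLOW(L) on { 'y' }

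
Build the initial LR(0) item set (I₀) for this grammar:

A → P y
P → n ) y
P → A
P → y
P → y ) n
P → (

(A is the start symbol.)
First, augment the grammar with A' → A
I₀ = CLOSURE({ [A' → . A] }):
  [A' → . A] has the dot before A: add [A → . P y]
  [A → . P y] has the dot before P: add [P → . n ) y], [P → . A], [P → . y], [P → . y ) n], [P → . (]
No further items can be added.

I₀ = { [A → . P y], [A' → . A], [P → . (], [P → . A], [P → . n ) y], [P → . y ) n], [P → . y] }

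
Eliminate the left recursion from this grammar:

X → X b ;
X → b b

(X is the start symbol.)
X → b b X'
X' → b ; X'
X' → ε

X is directly left-recursive. The standard transformation for
  A → A α₁ | ... | A α_m | β₁ | ... | β_n
is
  A  → β₁ A' | ... | β_n A'
  A' → α₁ A' | ... | α_m A' | ε

X → b b becomes X → b b X'
X → X b ; becomes X' → b ; X'
Add X' → ε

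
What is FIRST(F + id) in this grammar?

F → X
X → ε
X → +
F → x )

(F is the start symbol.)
FIRST sets of the non-terminals involved (from the grammar, by fixed-point iteration):
  FIRST(F) = { '+', 'x', ε }

To compute FIRST(F + id), process the symbols left to right:
Symbol F is a non-terminal. Add FIRST(F) \ {ε} = { '+', 'x' }
F is nullable (ε ∈ FIRST(F)), continue to the next symbol.
Symbol + is a terminal. Add '+' and stop.
FIRST(F + id) = { '+', 'x' }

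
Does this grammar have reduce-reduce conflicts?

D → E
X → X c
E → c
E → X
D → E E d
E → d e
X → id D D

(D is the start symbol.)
No reduce-reduce conflicts

Augment with D' → D and build the canonical LR(0) collection (I0 = CLOSURE({[D' → . D]}), then GOTO on every symbol after a dot until no new states appear). It has 13 states:
  I0: { [D → . E E d], [D → . E], [D' → . D], [E → . X], [E → . c], [E → . d e], [X → . X c], [X → . id D D] }  — shift
  I1: { [D' → D .] }  — accept
  I2: { [D → E . E d], [D → E .], [E → . X], [E → . c], [E → . d e], [X → . X c], [X → . id D D] }  — shift, reduce
  I3: { [E → X .], [X → X . c] }  — shift, reduce
  I4: { [E → c .] }  — reduce
  I5: { [E → d . e] }  — shift
  I6: { [D → . E E d], [D → . E], [E → . X], [E → . c], [E → . d e], [X → . X c], [X → . id D D], [X → id . D D] }  — shift
  I7: { [D → . E E d], [D → . E], [E → . X], [E → . c], [E → . d e], [X → . X c], [X → . id D D], [X → id D . D] }  — shift
  I8: { [X → id D D .] }  — reduce
  I9: { [E → d e .] }  — reduce
  I10: { [X → X c .] }  — reduce
  I11: { [D → E E . d] }  — shift
  I12: { [D → E E d .] }  — reduce

No state contains more than one complete item.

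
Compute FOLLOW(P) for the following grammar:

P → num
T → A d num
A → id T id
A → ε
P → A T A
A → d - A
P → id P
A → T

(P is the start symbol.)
To compute FOLLOW(P), find every occurrence of P on a right-hand side N → α P β: add FIRST(β) \ {ε}, and if β is empty or nullable also add FOLLOW(N). Iterate to a fixed point.

P is the start symbol, so $ ∈ FOLLOW(P).
In P → id P: P is at the end; this adds FOLLOW(P) to itself — nothing new

Taking the union: FOLLOW(P) = { $ }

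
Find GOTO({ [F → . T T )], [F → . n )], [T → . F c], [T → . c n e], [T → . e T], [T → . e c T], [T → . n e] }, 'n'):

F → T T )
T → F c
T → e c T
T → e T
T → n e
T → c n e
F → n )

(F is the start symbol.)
{ [F → n . )], [T → n . e] }

GOTO(I, 'n') = CLOSURE({ [A → αX.β] : [A → α.Xβ] ∈ I, X = 'n' })

Items with dot before 'n', with the dot advanced:
  [F → . n )] → [F → n . )]
  [T → . n e] → [T → n . e]
Closure adds nothing (no advanced item has the dot before a non-terminal).

GOTO = { [F → n . )], [T → n . e] }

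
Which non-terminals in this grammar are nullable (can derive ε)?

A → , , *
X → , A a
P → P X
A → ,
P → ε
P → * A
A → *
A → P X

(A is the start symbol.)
ε-productions: P → ε
So P is immediately nullable.
No further non-terminal can be added: every production for the remaining non-terminals contains a terminal or a non-nullable non-terminal.
Nullable = { 'P' }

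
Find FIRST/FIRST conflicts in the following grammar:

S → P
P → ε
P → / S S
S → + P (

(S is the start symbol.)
No FIRST/FIRST conflicts.

A FIRST/FIRST conflict occurs when two productions N → α and N → β for the same non-terminal have FIRST(α) ∩ FIRST(β) ≠ ∅ (with ε ∈ FIRST of a nullable right-hand side, so two nullable alternatives also conflict).

FIRST sets of the non-terminals at (or reachable through a nullable prefix from) the front of some alternative:
  FIRST(P) = { '/', ε }

Productions for S:
  S → P: FIRST = { '/', ε }
  S → + P (: FIRST = { '+' }
Productions for P:
  P → ε: FIRST = { ε }
  P → / S S: FIRST = { '/' }

All alternatives of each non-terminal have pairwise disjoint FIRST sets.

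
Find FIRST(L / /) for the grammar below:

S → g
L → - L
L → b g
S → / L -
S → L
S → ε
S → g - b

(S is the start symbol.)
{ '-', 'b' }

FIRST sets of the non-terminals involved (from the grammar, by fixed-point iteration):
  FIRST(L) = { '-', 'b' }

To compute FIRST(L / /), process the symbols left to right:
Symbol L is a non-terminal. Add FIRST(L) \ {ε} = { '-', 'b' }
L is not nullable (ε ∉ FIRST(L)), so stop here.
FIRST(L / /) = { '-', 'b' }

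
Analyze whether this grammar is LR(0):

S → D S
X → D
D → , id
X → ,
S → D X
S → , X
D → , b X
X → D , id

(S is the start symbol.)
No. Shift-reduce conflict between [X → , .] and [D → . , b X]

A grammar is LR(0) if no state in the canonical LR(0) collection has:
  - both a shift item (dot before a terminal) and a complete item (shift-reduce conflict), or
  - two or more complete items (reduce-reduce conflict; the accept item [S' → S .] counts as a complete item here).

Augment with S' → S and build the canonical LR(0) collection (I0 = CLOSURE({[S' → . S]}), then GOTO on every symbol after a dot until no new states appear). It has 18 states:
  I0: { [D → . , b X], [D → . , id], [S → . , X], [S → . D S], [S → . D X], [S' → . S] }  — shift
  I1: { [D → , . b X], [D → , . id], [D → . , b X], [D → . , id], [S → , . X], [X → . ,], [X → . D , id], [X → . D] }  — shift
  I2: { [D → . , b X], [D → . , id], [S → . , X], [S → . D S], [S → . D X], [S → D . S], [S → D . X], [X → . ,], [X → . D , id], [X → . D] }  — shift
  I3: { [S' → S .] }  — accept
  I4: { [D → , . b X], [D → , . id], [D → . , b X], [D → . , id], [S → , . X], [X → , .], [X → . ,], [X → . D , id], [X → . D] }  — shift, reduce
  I5: { [D → . , b X], [D → . , id], [S → . , X], [S → . D S], [S → . D X], [S → D . S], [S → D . X], [X → . ,], [X → . D , id], [X → . D], [X → D . , id], [X → D .] }  — shift, reduce
  I6: { [S → D S .] }  — reduce
  I7: { [S → D X .] }  — reduce
  I8: { [D → , . b X], [D → , . id], [D → . , b X], [D → . , id], [S → , . X], [X → , .], [X → . ,], [X → . D , id], [X → . D], [X → D , . id] }  — shift, reduce
  I9: { [D → , . b X], [D → , . id], [X → , .] }  — shift, reduce
  I10: { [X → D . , id], [X → D .] }  — shift, reduce
  I11: { [S → , X .] }  — reduce
  I12: { [D → , b . X], [D → . , b X], [D → . , id], [X → . ,], [X → . D , id], [X → . D] }  — shift
  I13: { [D → , id .], [X → D , id .] }  — 2 reduces
  I14: { [D → , b X .] }  — reduce
  I15: { [X → D , . id] }  — shift
  I16: { [X → D , id .] }  — reduce
  I17: { [D → , id .] }  — reduce

Conflict in state I4:
  Shift-reduce conflict between [X → , .] and [D → . , b X]
So the grammar is NOT LR(0).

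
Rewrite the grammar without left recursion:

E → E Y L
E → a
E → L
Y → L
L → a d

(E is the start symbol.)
E → a E'
E → L E'
E' → Y L E'
E' → ε
Y → L
L → a d

E is directly left-recursive. The standard transformation for
  A → A α₁ | ... | A α_m | β₁ | ... | β_n
is
  A  → β₁ A' | ... | β_n A'
  A' → α₁ A' | ... | α_m A' | ε

E → a becomes E → a E'
E → L becomes E → L E'
E → E Y L becomes E' → Y L E'
Add E' → ε

Productions for other non-terminals are unchanged:
  Y → L
  L → a d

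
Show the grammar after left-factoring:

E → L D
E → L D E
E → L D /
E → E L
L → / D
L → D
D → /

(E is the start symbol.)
Left-factoring transforms A → αβ₁ | αβ₂ into A → αA' and A' → β₁ | β₂
(α is the longest common prefix among the alternatives). Repeat until
no nonterminal has two alternatives with a common prefix.

Round 1: E has alternatives sharing prefix 'L D'. Introduce E': E → L D E'
  Add: E' → ε
  Add: E' → E
  Add: E' → /

No remaining common prefixes — done.

Resulting grammar:
E → L D E'
E' → ε
E' → E
E' → /
E → E L
L → / D
L → D
D → /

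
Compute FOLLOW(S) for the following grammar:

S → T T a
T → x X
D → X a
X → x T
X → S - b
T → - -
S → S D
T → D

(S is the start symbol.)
{ $, '-', 'x' }

S is the start symbol, so $ ∈ FOLLOW(S).
In X → S - b: S is followed by '-' b, add FIRST('-' b) \ {ε} = { '-' }
In S → S D: S is followed by D, add FIRST(D) \ {ε} = { '-', 'x' }

Taking the union: FOLLOW(S) = { $, '-', 'x' }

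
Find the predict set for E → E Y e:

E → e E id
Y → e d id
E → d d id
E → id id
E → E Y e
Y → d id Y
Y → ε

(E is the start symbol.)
PREDICT(E → E Y e) = (FIRST(RHS) \ {ε}) ∪ (FOLLOW(E) if ε ∈ FIRST(RHS), i.e. RHS ⇒* ε)
FIRST(E) = { 'd', 'e', 'id' }
FIRST(E Y e) = { 'd', 'e', 'id' }
ε ∉ FIRST(E Y e), so FOLLOW(E) is not added.
PREDICT(E → E Y e) = { 'd', 'e', 'id' }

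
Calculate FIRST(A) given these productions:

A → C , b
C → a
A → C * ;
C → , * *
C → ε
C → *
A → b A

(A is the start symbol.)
{ '*', ',', 'a', 'b' }

To compute FIRST(A), examine every production with A on the left-hand side, reading each right-hand side left to right until a non-nullable symbol is reached.

FIRST sets of the other non-terminals involved (by the same procedure, iterated to a fixed point):
  FIRST(C) = { '*', ',', 'a', ε }

From A → C , b:
  - C is a non-terminal: add FIRST(C) \ {ε} = { '*', ',', 'a' }
    C is nullable, so continue to the next symbol
  - ',' is a terminal: add ',' and stop
From A → C * ;:
  - C is a non-terminal: add FIRST(C) \ {ε} = { '*', ',', 'a' }
    C is nullable, so continue to the next symbol
  - '*' is a terminal: add '*' and stop
From A → b A:
  - b is a terminal: add 'b' and stop

Collecting: FIRST(A) = { '*', ',', 'a', 'b' }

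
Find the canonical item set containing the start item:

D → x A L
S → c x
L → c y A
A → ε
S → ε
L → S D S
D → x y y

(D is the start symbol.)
{ [D → . x A L], [D → . x y y], [D' → . D] }

First, augment the grammar with D' → D
I₀ = CLOSURE({ [D' → . D] }):
  [D' → . D] has the dot before D: add [D → . x A L], [D → . x y y]
No further items can be added.

I₀ = { [D → . x A L], [D → . x y y], [D' → . D] }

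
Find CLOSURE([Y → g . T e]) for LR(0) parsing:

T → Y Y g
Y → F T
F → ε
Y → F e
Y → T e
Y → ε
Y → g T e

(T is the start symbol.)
To compute CLOSURE, for each item [A → α.Bβ] where B is a non-terminal, add [B → .γ] for all productions B → γ; repeat for the newly added items until nothing changes.

Start with: [Y → g . T e]
  [Y → g . T e] has the dot before T: add [T → . Y Y g]
  [T → . Y Y g] has the dot before Y: add [Y → . F T], [Y → . F e], [Y → . T e], [Y → .], [Y → . g T e]
  [Y → . F T] has the dot before F: add [F → .]
No further items can be added.

CLOSURE = { [F → .], [T → . Y Y g], [Y → . F T], [Y → . F e], [Y → . T e], [Y → . g T e], [Y → .], [Y → g . T e] }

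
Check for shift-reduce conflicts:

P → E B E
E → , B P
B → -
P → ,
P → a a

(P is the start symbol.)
Yes — I1: [P → , .] vs [B → . -]

A shift-reduce conflict occurs when an LR(0) state has both:
  - a complete (reduce) item [A → α .] (dot at the end), and
  - a shift item [B → β . c γ] (dot before a terminal).

Augment with P' → P and build the canonical LR(0) collection (I0 = CLOSURE({[P' → . P]}), then GOTO on every symbol after a dot until no new states appear). It has 12 states:
  I0: { [E → . , B P], [P → . ,], [P → . E B E], [P → . a a], [P' → . P] }  — shift
  I1: { [B → . -], [E → , . B P], [P → , .] }  — shift, reduce
  I2: { [B → . -], [P → E . B E] }  — shift
  I3: { [P' → P .] }  — accept
  I4: { [P → a . a] }  — shift
  I5: { [P → a a .] }  — reduce
  I6: { [B → - .] }  — reduce
  I7: { [E → . , B P], [P → E B . E] }  — shift
  I8: { [B → . -], [E → , . B P] }  — shift
  I9: { [P → E B E .] }  — reduce
  I10: { [E → , B . P], [E → . , B P], [P → . ,], [P → . E B E], [P → . a a] }  — shift
  I11: { [E → , B P .] }  — reduce

I1 contains reduce item [P → , .] and shift item [B → . -] — shift-reduce conflict.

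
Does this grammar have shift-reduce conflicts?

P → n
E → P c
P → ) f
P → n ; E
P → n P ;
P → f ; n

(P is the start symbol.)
Yes — I4: [P → n .] vs [P → . ) f]

Augment with P' → P and build the canonical LR(0) collection (I0 = CLOSURE({[P' → . P]}), then GOTO on every symbol after a dot until no new states appear). It has 14 states:
  I0: { [P → . ) f], [P → . f ; n], [P → . n ; E], [P → . n P ;], [P → . n], [P' → . P] }  — shift
  I1: { [P → ) . f] }  — shift
  I2: { [P' → P .] }  — accept
  I3: { [P → f . ; n] }  — shift
  I4: { [P → . ) f], [P → . f ; n], [P → . n ; E], [P → . n P ;], [P → . n], [P → n . ; E], [P → n . P ;], [P → n .] }  — shift, reduce
  I5: { [E → . P c], [P → . ) f], [P → . f ; n], [P → . n ; E], [P → . n P ;], [P → . n], [P → n ; . E] }  — shift
  I6: { [P → n P . ;] }  — shift
  I7: { [P → n P ; .] }  — reduce
  I8: { [P → n ; E .] }  — reduce
  I9: { [E → P . c] }  — shift
  I10: { [E → P c .] }  — reduce
  I11: { [P → f ; . n] }  — shift
  I12: { [P → f ; n .] }  — reduce
  I13: { [P → ) f .] }  — reduce

I4 contains reduce item [P → n .] and shift items [P → . ) f], [P → . f ; n], [P → . n], [P → . n ; E], [P → n . ; E], [P → . n P ;] — shift-reduce conflict.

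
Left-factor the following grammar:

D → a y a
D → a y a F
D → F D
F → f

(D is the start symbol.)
D → a y a D'
D' → ε
D' → F
D → F D
F → f

Left-factoring transforms A → αβ₁ | αβ₂ into A → αA' and A' → β₁ | β₂
(α is the longest common prefix among the alternatives). Repeat until
no nonterminal has two alternatives with a common prefix.

Round 1: D has alternatives sharing prefix 'a y a'. Introduce D': D → a y a D'
  Add: D' → ε
  Add: D' → F

No remaining common prefixes — done.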